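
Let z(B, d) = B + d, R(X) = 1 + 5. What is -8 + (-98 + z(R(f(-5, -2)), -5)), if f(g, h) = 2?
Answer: -105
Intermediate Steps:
R(X) = 6
-8 + (-98 + z(R(f(-5, -2)), -5)) = -8 + (-98 + (6 - 5)) = -8 + (-98 + 1) = -8 - 97 = -105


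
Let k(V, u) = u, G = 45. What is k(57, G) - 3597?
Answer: -3552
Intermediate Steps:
k(57, G) - 3597 = 45 - 3597 = -3552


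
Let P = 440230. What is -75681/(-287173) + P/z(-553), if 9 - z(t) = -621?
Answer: 1806712126/2584557 ≈ 699.04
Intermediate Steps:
z(t) = 630 (z(t) = 9 - 1*(-621) = 9 + 621 = 630)
-75681/(-287173) + P/z(-553) = -75681/(-287173) + 440230/630 = -75681*(-1/287173) + 440230*(1/630) = 75681/287173 + 6289/9 = 1806712126/2584557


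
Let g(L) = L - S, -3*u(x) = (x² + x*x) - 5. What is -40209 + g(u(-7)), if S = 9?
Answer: -40249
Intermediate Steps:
u(x) = 5/3 - 2*x²/3 (u(x) = -((x² + x*x) - 5)/3 = -((x² + x²) - 5)/3 = -(2*x² - 5)/3 = -(-5 + 2*x²)/3 = 5/3 - 2*x²/3)
g(L) = -9 + L (g(L) = L - 1*9 = L - 9 = -9 + L)
-40209 + g(u(-7)) = -40209 + (-9 + (5/3 - ⅔*(-7)²)) = -40209 + (-9 + (5/3 - ⅔*49)) = -40209 + (-9 + (5/3 - 98/3)) = -40209 + (-9 - 31) = -40209 - 40 = -40249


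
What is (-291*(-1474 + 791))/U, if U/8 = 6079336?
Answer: 198753/48634688 ≈ 0.0040867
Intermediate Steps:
U = 48634688 (U = 8*6079336 = 48634688)
(-291*(-1474 + 791))/U = -291*(-1474 + 791)/48634688 = -291*(-683)*(1/48634688) = 198753*(1/48634688) = 198753/48634688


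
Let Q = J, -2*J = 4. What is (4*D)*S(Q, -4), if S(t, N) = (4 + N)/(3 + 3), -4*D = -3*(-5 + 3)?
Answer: 0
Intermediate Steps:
J = -2 (J = -½*4 = -2)
Q = -2
D = -3/2 (D = -(-3)*(-5 + 3)/4 = -(-3)*(-2)/4 = -¼*6 = -3/2 ≈ -1.5000)
S(t, N) = ⅔ + N/6 (S(t, N) = (4 + N)/6 = (4 + N)*(⅙) = ⅔ + N/6)
(4*D)*S(Q, -4) = (4*(-3/2))*(⅔ + (⅙)*(-4)) = -6*(⅔ - ⅔) = -6*0 = 0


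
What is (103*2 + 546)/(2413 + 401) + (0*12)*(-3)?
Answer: 376/1407 ≈ 0.26724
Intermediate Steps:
(103*2 + 546)/(2413 + 401) + (0*12)*(-3) = (206 + 546)/2814 + 0*(-3) = 752*(1/2814) + 0 = 376/1407 + 0 = 376/1407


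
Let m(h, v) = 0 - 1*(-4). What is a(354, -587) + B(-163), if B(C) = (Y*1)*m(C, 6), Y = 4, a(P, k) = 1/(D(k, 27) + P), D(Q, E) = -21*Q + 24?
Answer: 203281/12705 ≈ 16.000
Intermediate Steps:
D(Q, E) = 24 - 21*Q
a(P, k) = 1/(24 + P - 21*k) (a(P, k) = 1/((24 - 21*k) + P) = 1/(24 + P - 21*k))
m(h, v) = 4 (m(h, v) = 0 + 4 = 4)
B(C) = 16 (B(C) = (4*1)*4 = 4*4 = 16)
a(354, -587) + B(-163) = 1/(24 + 354 - 21*(-587)) + 16 = 1/(24 + 354 + 12327) + 16 = 1/12705 + 16 = 203281/12705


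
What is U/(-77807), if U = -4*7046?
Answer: 28184/77807 ≈ 0.36223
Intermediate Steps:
U = -28184
U/(-77807) = -28184/(-77807) = -28184*(-1/77807) = 28184/77807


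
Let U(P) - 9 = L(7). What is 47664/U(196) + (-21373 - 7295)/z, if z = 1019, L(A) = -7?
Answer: 24256140/1019 ≈ 23804.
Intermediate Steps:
U(P) = 2 (U(P) = 9 - 7 = 2)
47664/U(196) + (-21373 - 7295)/z = 47664/2 + (-21373 - 7295)/1019 = 47664*(½) - 28668*1/1019 = 23832 - 28668/1019 = 24256140/1019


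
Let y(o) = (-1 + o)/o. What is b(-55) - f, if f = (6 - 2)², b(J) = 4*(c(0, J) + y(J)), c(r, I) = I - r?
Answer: -12756/55 ≈ -231.93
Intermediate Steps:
y(o) = (-1 + o)/o
b(J) = 4*J + 4*(-1 + J)/J (b(J) = 4*((J - 1*0) + (-1 + J)/J) = 4*((J + 0) + (-1 + J)/J) = 4*(J + (-1 + J)/J) = 4*J + 4*(-1 + J)/J)
f = 16 (f = 4² = 16)
b(-55) - f = (4 - 4/(-55) + 4*(-55)) - 1*16 = (4 - 4*(-1/55) - 220) - 16 = (4 + 4/55 - 220) - 16 = -11876/55 - 16 = -12756/55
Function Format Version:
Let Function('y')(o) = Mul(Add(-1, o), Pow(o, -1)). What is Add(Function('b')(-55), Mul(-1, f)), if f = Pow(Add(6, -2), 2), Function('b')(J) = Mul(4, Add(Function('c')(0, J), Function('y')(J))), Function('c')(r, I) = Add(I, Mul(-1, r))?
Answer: Rational(-12756, 55) ≈ -231.93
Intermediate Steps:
Function('y')(o) = Mul(Pow(o, -1), Add(-1, o))
Function('b')(J) = Add(Mul(4, J), Mul(4, Pow(J, -1), Add(-1, J))) (Function('b')(J) = Mul(4, Add(Add(J, Mul(-1, 0)), Mul(Pow(J, -1), Add(-1, J)))) = Mul(4, Add(Add(J, 0), Mul(Pow(J, -1), Add(-1, J)))) = Mul(4, Add(J, Mul(Pow(J, -1), Add(-1, J)))) = Add(Mul(4, J), Mul(4, Pow(J, -1), Add(-1, J))))
f = 16 (f = Pow(4, 2) = 16)
Add(Function('b')(-55), Mul(-1, f)) = Add(Add(4, Mul(-4, Pow(-55, -1)), Mul(4, -55)), Mul(-1, 16)) = Add(Add(4, Mul(-4, Rational(-1, 55)), -220), -16) = Add(Add(4, Rational(4, 55), -220), -16) = Add(Rational(-11876, 55), -16) = Rational(-12756, 55)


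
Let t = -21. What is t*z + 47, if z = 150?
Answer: -3103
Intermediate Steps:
t*z + 47 = -21*150 + 47 = -3150 + 47 = -3103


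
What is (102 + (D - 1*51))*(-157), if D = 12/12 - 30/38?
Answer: -152761/19 ≈ -8040.1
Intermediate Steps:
D = 4/19 (D = 12*(1/12) - 30*1/38 = 1 - 15/19 = 4/19 ≈ 0.21053)
(102 + (D - 1*51))*(-157) = (102 + (4/19 - 1*51))*(-157) = (102 + (4/19 - 51))*(-157) = (102 - 965/19)*(-157) = (973/19)*(-157) = -152761/19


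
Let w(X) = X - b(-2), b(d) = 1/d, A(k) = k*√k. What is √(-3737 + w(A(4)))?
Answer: I*√14914/2 ≈ 61.061*I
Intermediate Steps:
A(k) = k^(3/2)
w(X) = ½ + X (w(X) = X - 1/(-2) = X - 1*(-½) = X + ½ = ½ + X)
√(-3737 + w(A(4))) = √(-3737 + (½ + 4^(3/2))) = √(-3737 + (½ + 8)) = √(-3737 + 17/2) = √(-7457/2) = I*√14914/2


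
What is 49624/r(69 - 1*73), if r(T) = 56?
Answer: 6203/7 ≈ 886.14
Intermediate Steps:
49624/r(69 - 1*73) = 49624/56 = 49624*(1/56) = 6203/7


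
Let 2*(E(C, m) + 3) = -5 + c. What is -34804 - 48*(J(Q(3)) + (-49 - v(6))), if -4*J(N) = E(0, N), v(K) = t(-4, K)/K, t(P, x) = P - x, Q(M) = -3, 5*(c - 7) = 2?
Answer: -162768/5 ≈ -32554.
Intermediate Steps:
c = 37/5 (c = 7 + (⅕)*2 = 7 + ⅖ = 37/5 ≈ 7.4000)
E(C, m) = -9/5 (E(C, m) = -3 + (-5 + 37/5)/2 = -3 + (½)*(12/5) = -3 + 6/5 = -9/5)
v(K) = (-4 - K)/K
J(N) = 9/20 (J(N) = -¼*(-9/5) = 9/20)
-34804 - 48*(J(Q(3)) + (-49 - v(6))) = -34804 - 48*(9/20 + (-49 - (-4 - 1*6)/6)) = -34804 - 48*(9/20 + (-49 - (-4 - 6)/6)) = -34804 - 48*(9/20 + (-49 - (-10)/6)) = -34804 - 48*(9/20 + (-49 - 1*(-5/3))) = -34804 - 48*(9/20 + (-49 + 5/3)) = -34804 - 48*(9/20 - 142/3) = -34804 - 48*(-2813/60) = -34804 + 11252/5 = -162768/5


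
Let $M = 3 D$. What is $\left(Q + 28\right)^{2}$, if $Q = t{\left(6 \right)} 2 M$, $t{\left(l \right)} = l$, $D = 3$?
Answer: $18496$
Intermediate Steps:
$M = 9$ ($M = 3 \cdot 3 = 9$)
$Q = 108$ ($Q = 6 \cdot 2 \cdot 9 = 12 \cdot 9 = 108$)
$\left(Q + 28\right)^{2} = \left(108 + 28\right)^{2} = 136^{2} = 18496$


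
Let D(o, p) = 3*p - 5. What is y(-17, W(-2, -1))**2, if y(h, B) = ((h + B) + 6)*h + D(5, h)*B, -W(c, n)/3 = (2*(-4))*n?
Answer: 3759721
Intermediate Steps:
W(c, n) = 24*n (W(c, n) = -3*2*(-4)*n = -(-24)*n = 24*n)
D(o, p) = -5 + 3*p
y(h, B) = B*(-5 + 3*h) + h*(6 + B + h) (y(h, B) = ((h + B) + 6)*h + (-5 + 3*h)*B = ((B + h) + 6)*h + B*(-5 + 3*h) = (6 + B + h)*h + B*(-5 + 3*h) = h*(6 + B + h) + B*(-5 + 3*h) = B*(-5 + 3*h) + h*(6 + B + h))
y(-17, W(-2, -1))**2 = ((-17)**2 - 120*(-1) + 6*(-17) + 4*(24*(-1))*(-17))**2 = (289 - 5*(-24) - 102 + 4*(-24)*(-17))**2 = (289 + 120 - 102 + 1632)**2 = 1939**2 = 3759721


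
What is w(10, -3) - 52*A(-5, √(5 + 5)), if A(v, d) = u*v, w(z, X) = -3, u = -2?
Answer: -523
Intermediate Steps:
A(v, d) = -2*v
w(10, -3) - 52*A(-5, √(5 + 5)) = -3 - (-104)*(-5) = -3 - 52*10 = -3 - 520 = -523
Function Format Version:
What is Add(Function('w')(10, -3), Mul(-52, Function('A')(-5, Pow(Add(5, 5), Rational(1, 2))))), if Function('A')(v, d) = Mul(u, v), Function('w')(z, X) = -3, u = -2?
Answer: -523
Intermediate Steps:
Function('A')(v, d) = Mul(-2, v)
Add(Function('w')(10, -3), Mul(-52, Function('A')(-5, Pow(Add(5, 5), Rational(1, 2))))) = Add(-3, Mul(-52, Mul(-2, -5))) = Add(-3, Mul(-52, 10)) = Add(-3, -520) = -523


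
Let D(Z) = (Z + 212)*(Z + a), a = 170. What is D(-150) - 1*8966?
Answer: -7726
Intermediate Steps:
D(Z) = (170 + Z)*(212 + Z) (D(Z) = (Z + 212)*(Z + 170) = (212 + Z)*(170 + Z) = (170 + Z)*(212 + Z))
D(-150) - 1*8966 = (36040 + (-150)² + 382*(-150)) - 1*8966 = (36040 + 22500 - 57300) - 8966 = 1240 - 8966 = -7726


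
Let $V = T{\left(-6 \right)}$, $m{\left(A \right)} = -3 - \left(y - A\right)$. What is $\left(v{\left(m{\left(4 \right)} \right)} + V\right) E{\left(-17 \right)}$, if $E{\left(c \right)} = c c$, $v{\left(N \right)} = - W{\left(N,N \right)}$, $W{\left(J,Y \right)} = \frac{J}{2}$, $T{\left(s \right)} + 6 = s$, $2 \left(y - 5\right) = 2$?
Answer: $- \frac{5491}{2} \approx -2745.5$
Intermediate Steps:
$y = 6$ ($y = 5 + \frac{1}{2} \cdot 2 = 5 + 1 = 6$)
$T{\left(s \right)} = -6 + s$
$W{\left(J,Y \right)} = \frac{J}{2}$ ($W{\left(J,Y \right)} = J \frac{1}{2} = \frac{J}{2}$)
$m{\left(A \right)} = -9 + A$ ($m{\left(A \right)} = -3 - \left(6 - A\right) = -3 + \left(-6 + A\right) = -9 + A$)
$v{\left(N \right)} = - \frac{N}{2}$
$V = -12$ ($V = -6 - 6 = -12$)
$E{\left(c \right)} = c^{2}$
$\left(v{\left(m{\left(4 \right)} \right)} + V\right) E{\left(-17 \right)} = \left(- \frac{-9 + 4}{2} - 12\right) \left(-17\right)^{2} = \left(\left(- \frac{1}{2}\right) \left(-5\right) - 12\right) 289 = \left(\frac{5}{2} - 12\right) 289 = \left(- \frac{19}{2}\right) 289 = - \frac{5491}{2}$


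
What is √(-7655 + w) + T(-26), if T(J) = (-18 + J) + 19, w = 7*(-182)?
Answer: -25 + I*√8929 ≈ -25.0 + 94.493*I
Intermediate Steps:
w = -1274
T(J) = 1 + J
√(-7655 + w) + T(-26) = √(-7655 - 1274) + (1 - 26) = √(-8929) - 25 = I*√8929 - 25 = -25 + I*√8929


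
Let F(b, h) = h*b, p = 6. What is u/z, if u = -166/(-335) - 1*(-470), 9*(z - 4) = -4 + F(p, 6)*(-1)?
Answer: -354636/335 ≈ -1058.6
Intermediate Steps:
F(b, h) = b*h
z = -4/9 (z = 4 + (-4 + (6*6)*(-1))/9 = 4 + (-4 + 36*(-1))/9 = 4 + (-4 - 36)/9 = 4 + (1/9)*(-40) = 4 - 40/9 = -4/9 ≈ -0.44444)
u = 157616/335 (u = -166*(-1/335) + 470 = 166/335 + 470 = 157616/335 ≈ 470.50)
u/z = 157616/(335*(-4/9)) = (157616/335)*(-9/4) = -354636/335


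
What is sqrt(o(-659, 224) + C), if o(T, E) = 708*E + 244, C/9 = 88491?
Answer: 7*sqrt(19495) ≈ 977.37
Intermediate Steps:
C = 796419 (C = 9*88491 = 796419)
o(T, E) = 244 + 708*E
sqrt(o(-659, 224) + C) = sqrt((244 + 708*224) + 796419) = sqrt((244 + 158592) + 796419) = sqrt(158836 + 796419) = sqrt(955255) = 7*sqrt(19495)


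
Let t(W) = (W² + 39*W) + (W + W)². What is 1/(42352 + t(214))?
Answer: 1/279678 ≈ 3.5755e-6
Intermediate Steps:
t(W) = 5*W² + 39*W (t(W) = (W² + 39*W) + (2*W)² = (W² + 39*W) + 4*W² = 5*W² + 39*W)
1/(42352 + t(214)) = 1/(42352 + 214*(39 + 5*214)) = 1/(42352 + 214*(39 + 1070)) = 1/(42352 + 214*1109) = 1/(42352 + 237326) = 1/279678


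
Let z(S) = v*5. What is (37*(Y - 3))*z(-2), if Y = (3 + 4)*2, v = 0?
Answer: 0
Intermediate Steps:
z(S) = 0 (z(S) = 0*5 = 0)
Y = 14 (Y = 7*2 = 14)
(37*(Y - 3))*z(-2) = (37*(14 - 3))*0 = (37*11)*0 = 407*0 = 0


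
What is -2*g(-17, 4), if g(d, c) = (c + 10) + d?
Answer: 6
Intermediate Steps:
g(d, c) = 10 + c + d (g(d, c) = (10 + c) + d = 10 + c + d)
-2*g(-17, 4) = -2*(10 + 4 - 17) = -2*(-3) = 6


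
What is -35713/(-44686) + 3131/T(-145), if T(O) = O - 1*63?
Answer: -66241781/4647344 ≈ -14.254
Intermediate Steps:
T(O) = -63 + O (T(O) = O - 63 = -63 + O)
-35713/(-44686) + 3131/T(-145) = -35713/(-44686) + 3131/(-63 - 145) = -35713*(-1/44686) + 3131/(-208) = 35713/44686 + 3131*(-1/208) = 35713/44686 - 3131/208 = -66241781/4647344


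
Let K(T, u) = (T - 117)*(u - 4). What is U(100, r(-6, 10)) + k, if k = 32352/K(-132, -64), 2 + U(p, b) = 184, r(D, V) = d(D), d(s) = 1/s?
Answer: 259498/1411 ≈ 183.91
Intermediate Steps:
d(s) = 1/s
r(D, V) = 1/D
K(T, u) = (-117 + T)*(-4 + u)
U(p, b) = 182 (U(p, b) = -2 + 184 = 182)
k = 2696/1411 (k = 32352/(468 - 117*(-64) - 4*(-132) - 132*(-64)) = 32352/(468 + 7488 + 528 + 8448) = 32352/16932 = 32352*(1/16932) = 2696/1411 ≈ 1.9107)
U(100, r(-6, 10)) + k = 182 + 2696/1411 = 259498/1411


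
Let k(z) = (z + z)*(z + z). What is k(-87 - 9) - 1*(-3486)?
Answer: 40350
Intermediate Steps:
k(z) = 4*z² (k(z) = (2*z)*(2*z) = 4*z²)
k(-87 - 9) - 1*(-3486) = 4*(-87 - 9)² - 1*(-3486) = 4*(-96)² + 3486 = 4*9216 + 3486 = 36864 + 3486 = 40350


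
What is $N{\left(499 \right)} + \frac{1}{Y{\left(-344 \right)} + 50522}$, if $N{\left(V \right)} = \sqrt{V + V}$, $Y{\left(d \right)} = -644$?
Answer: $\frac{1}{49878} + \sqrt{998} \approx 31.591$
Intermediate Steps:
$N{\left(V \right)} = \sqrt{2} \sqrt{V}$ ($N{\left(V \right)} = \sqrt{2 V} = \sqrt{2} \sqrt{V}$)
$N{\left(499 \right)} + \frac{1}{Y{\left(-344 \right)} + 50522} = \sqrt{2} \sqrt{499} + \frac{1}{-644 + 50522} = \sqrt{998} + \frac{1}{49878} = \frac{1}{49878} + \sqrt{998}$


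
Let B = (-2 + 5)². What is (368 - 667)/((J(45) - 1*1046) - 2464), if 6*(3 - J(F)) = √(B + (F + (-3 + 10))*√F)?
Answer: 299/(3507 + √(9 + 156*√5)/6) ≈ 0.085181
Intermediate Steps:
B = 9 (B = 3² = 9)
J(F) = 3 - √(9 + √F*(7 + F))/6 (J(F) = 3 - √(9 + (F + (-3 + 10))*√F)/6 = 3 - √(9 + (F + 7)*√F)/6 = 3 - √(9 + (7 + F)*√F)/6 = 3 - √(9 + √F*(7 + F))/6)
(368 - 667)/((J(45) - 1*1046) - 2464) = (368 - 667)/(((3 - √(9 + 45^(3/2) + 7*√45)/6) - 1*1046) - 2464) = -299/(((3 - √(9 + 135*√5 + 7*(3*√5))/6) - 1046) - 2464) = -299/(((3 - √(9 + 135*√5 + 21*√5)/6) - 1046) - 2464) = -299/(((3 - √(9 + 156*√5)/6) - 1046) - 2464) = -299/((-1043 - √(9 + 156*√5)/6) - 2464) = -299/(-3507 - √(9 + 156*√5)/6)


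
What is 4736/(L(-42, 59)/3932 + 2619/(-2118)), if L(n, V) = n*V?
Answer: -1643387264/647763 ≈ -2537.0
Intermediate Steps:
L(n, V) = V*n
4736/(L(-42, 59)/3932 + 2619/(-2118)) = 4736/((59*(-42))/3932 + 2619/(-2118)) = 4736/(-2478*1/3932 + 2619*(-1/2118)) = 4736/(-1239/1966 - 873/706) = 4736/(-647763/346999) = 4736*(-346999/647763) = -1643387264/647763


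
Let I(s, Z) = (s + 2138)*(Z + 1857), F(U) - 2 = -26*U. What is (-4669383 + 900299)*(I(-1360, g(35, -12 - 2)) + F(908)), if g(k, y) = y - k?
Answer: -5212711015512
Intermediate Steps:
F(U) = 2 - 26*U
I(s, Z) = (1857 + Z)*(2138 + s) (I(s, Z) = (2138 + s)*(1857 + Z) = (1857 + Z)*(2138 + s))
(-4669383 + 900299)*(I(-1360, g(35, -12 - 2)) + F(908)) = (-4669383 + 900299)*((3970266 + 1857*(-1360) + 2138*((-12 - 2) - 1*35) + ((-12 - 2) - 1*35)*(-1360)) + (2 - 26*908)) = -3769084*((3970266 - 2525520 + 2138*(-14 - 35) + (-14 - 35)*(-1360)) + (2 - 23608)) = -3769084*((3970266 - 2525520 + 2138*(-49) - 49*(-1360)) - 23606) = -3769084*((3970266 - 2525520 - 104762 + 66640) - 23606) = -3769084*(1406624 - 23606) = -3769084*1383018 = -5212711015512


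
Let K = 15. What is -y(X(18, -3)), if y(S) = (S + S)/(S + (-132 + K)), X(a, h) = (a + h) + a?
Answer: 11/14 ≈ 0.78571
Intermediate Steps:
X(a, h) = h + 2*a
y(S) = 2*S/(-117 + S) (y(S) = (S + S)/(S + (-132 + 15)) = (2*S)/(S - 117) = (2*S)/(-117 + S) = 2*S/(-117 + S))
-y(X(18, -3)) = -2*(-3 + 2*18)/(-117 + (-3 + 2*18)) = -2*(-3 + 36)/(-117 + (-3 + 36)) = -2*33/(-117 + 33) = -2*33/(-84) = -2*33*(-1)/84 = -1*(-11/14) = 11/14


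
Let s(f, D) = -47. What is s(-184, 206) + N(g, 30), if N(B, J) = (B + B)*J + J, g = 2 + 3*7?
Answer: 1363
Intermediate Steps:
g = 23 (g = 2 + 21 = 23)
N(B, J) = J + 2*B*J (N(B, J) = (2*B)*J + J = 2*B*J + J = J + 2*B*J)
s(-184, 206) + N(g, 30) = -47 + 30*(1 + 2*23) = -47 + 30*(1 + 46) = -47 + 30*47 = -47 + 1410 = 1363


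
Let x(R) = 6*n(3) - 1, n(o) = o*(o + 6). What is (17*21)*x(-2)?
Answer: 57477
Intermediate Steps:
n(o) = o*(6 + o)
x(R) = 161 (x(R) = 6*(3*(6 + 3)) - 1 = 6*(3*9) - 1 = 6*27 - 1 = 162 - 1 = 161)
(17*21)*x(-2) = (17*21)*161 = 357*161 = 57477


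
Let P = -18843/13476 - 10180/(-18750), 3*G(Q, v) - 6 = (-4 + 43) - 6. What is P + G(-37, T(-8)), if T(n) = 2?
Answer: 102288481/8422500 ≈ 12.145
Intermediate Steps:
G(Q, v) = 13 (G(Q, v) = 2 + ((-4 + 43) - 6)/3 = 2 + (39 - 6)/3 = 2 + (1/3)*33 = 2 + 11 = 13)
P = -7204019/8422500 (P = -18843*1/13476 - 10180*(-1/18750) = -6281/4492 + 1018/1875 = -7204019/8422500 ≈ -0.85533)
P + G(-37, T(-8)) = -7204019/8422500 + 13 = 102288481/8422500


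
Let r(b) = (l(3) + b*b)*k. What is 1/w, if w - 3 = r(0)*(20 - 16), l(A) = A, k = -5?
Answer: -1/57 ≈ -0.017544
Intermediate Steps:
r(b) = -15 - 5*b² (r(b) = (3 + b*b)*(-5) = (3 + b²)*(-5) = -15 - 5*b²)
w = -57 (w = 3 + (-15 - 5*0²)*(20 - 16) = 3 + (-15 - 5*0)*4 = 3 + (-15 + 0)*4 = 3 - 15*4 = 3 - 60 = -57)
1/w = 1/(-57) = -1/57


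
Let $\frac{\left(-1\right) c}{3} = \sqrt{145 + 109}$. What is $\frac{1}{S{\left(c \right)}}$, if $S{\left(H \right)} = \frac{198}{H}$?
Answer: $- \frac{\sqrt{254}}{66} \approx -0.24148$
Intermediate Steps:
$c = - 3 \sqrt{254}$ ($c = - 3 \sqrt{145 + 109} = - 3 \sqrt{254} \approx -47.812$)
$\frac{1}{S{\left(c \right)}} = \frac{1}{198 \frac{1}{\left(-3\right) \sqrt{254}}} = \frac{1}{198 \left(- \frac{\sqrt{254}}{762}\right)} = \frac{1}{\left(- \frac{33}{127}\right) \sqrt{254}} = - \frac{\sqrt{254}}{66}$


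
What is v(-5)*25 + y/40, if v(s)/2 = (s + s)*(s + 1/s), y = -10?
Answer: 10399/4 ≈ 2599.8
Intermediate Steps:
v(s) = 4*s*(s + 1/s) (v(s) = 2*((s + s)*(s + 1/s)) = 2*((2*s)*(s + 1/s)) = 2*(2*s*(s + 1/s)) = 4*s*(s + 1/s))
v(-5)*25 + y/40 = (4 + 4*(-5)²)*25 - 10/40 = (4 + 4*25)*25 - 10*1/40 = (4 + 100)*25 - ¼ = 104*25 - ¼ = 2600 - ¼ = 10399/4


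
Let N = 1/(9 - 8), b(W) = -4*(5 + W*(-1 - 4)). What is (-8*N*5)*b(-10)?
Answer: 8800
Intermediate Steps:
b(W) = -20 + 20*W (b(W) = -4*(5 + W*(-5)) = -4*(5 - 5*W) = -20 + 20*W)
N = 1 (N = 1/1 = 1)
(-8*N*5)*b(-10) = (-8*1*5)*(-20 + 20*(-10)) = (-8*5)*(-20 - 200) = -40*(-220) = 8800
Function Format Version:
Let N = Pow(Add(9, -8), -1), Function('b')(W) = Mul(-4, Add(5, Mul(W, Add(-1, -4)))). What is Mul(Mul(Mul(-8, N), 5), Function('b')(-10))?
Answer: 8800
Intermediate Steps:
Function('b')(W) = Add(-20, Mul(20, W)) (Function('b')(W) = Mul(-4, Add(5, Mul(W, -5))) = Mul(-4, Add(5, Mul(-5, W))) = Add(-20, Mul(20, W)))
N = 1 (N = Pow(1, -1) = 1)
Mul(Mul(Mul(-8, N), 5), Function('b')(-10)) = Mul(Mul(Mul(-8, 1), 5), Add(-20, Mul(20, -10))) = Mul(Mul(-8, 5), Add(-20, -200)) = Mul(-40, -220) = 8800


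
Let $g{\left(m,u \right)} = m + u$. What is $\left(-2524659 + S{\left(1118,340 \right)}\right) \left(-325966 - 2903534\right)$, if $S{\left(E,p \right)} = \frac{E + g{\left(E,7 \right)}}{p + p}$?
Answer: $\frac{277214769988575}{34} \approx 8.1534 \cdot 10^{12}$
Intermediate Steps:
$S{\left(E,p \right)} = \frac{7 + 2 E}{2 p}$ ($S{\left(E,p \right)} = \frac{E + \left(E + 7\right)}{p + p} = \frac{E + \left(7 + E\right)}{2 p} = \left(7 + 2 E\right) \frac{1}{2 p} = \frac{7 + 2 E}{2 p}$)
$\left(-2524659 + S{\left(1118,340 \right)}\right) \left(-325966 - 2903534\right) = \left(-2524659 + \frac{\frac{7}{2} + 1118}{340}\right) \left(-325966 - 2903534\right) = \left(-2524659 + \frac{1}{340} \cdot \frac{2243}{2}\right) \left(-3229500\right) = \left(-2524659 + \frac{2243}{680}\right) \left(-3229500\right) = \left(- \frac{1716765877}{680}\right) \left(-3229500\right) = \frac{277214769988575}{34}$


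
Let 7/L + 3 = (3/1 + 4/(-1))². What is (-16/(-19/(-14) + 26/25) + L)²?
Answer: 291487329/2815684 ≈ 103.52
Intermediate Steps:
L = -7/2 (L = 7/(-3 + (3/1 + 4/(-1))²) = 7/(-3 + (3*1 + 4*(-1))²) = 7/(-3 + (3 - 4)²) = 7/(-3 + (-1)²) = 7/(-3 + 1) = 7/(-2) = 7*(-½) = -7/2 ≈ -3.5000)
(-16/(-19/(-14) + 26/25) + L)² = (-16/(-19/(-14) + 26/25) - 7/2)² = (-16/(-19*(-1/14) + 26*(1/25)) - 7/2)² = (-16/(19/14 + 26/25) - 7/2)² = (-16/839/350 - 7/2)² = (-16*350/839 - 7/2)² = (-5600/839 - 7/2)² = (-17073/1678)² = 291487329/2815684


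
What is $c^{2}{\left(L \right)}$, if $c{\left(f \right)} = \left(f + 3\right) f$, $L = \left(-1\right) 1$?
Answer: $4$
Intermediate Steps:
$L = -1$
$c{\left(f \right)} = f \left(3 + f\right)$ ($c{\left(f \right)} = \left(3 + f\right) f = f \left(3 + f\right)$)
$c^{2}{\left(L \right)} = \left(- (3 - 1)\right)^{2} = \left(\left(-1\right) 2\right)^{2} = \left(-2\right)^{2} = 4$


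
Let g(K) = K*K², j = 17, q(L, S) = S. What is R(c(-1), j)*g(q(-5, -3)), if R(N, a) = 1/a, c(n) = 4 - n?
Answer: -27/17 ≈ -1.5882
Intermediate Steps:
g(K) = K³
R(c(-1), j)*g(q(-5, -3)) = (-3)³/17 = (1/17)*(-27) = -27/17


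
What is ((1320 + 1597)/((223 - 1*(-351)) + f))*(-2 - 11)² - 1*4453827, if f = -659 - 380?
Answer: -2071522528/465 ≈ -4.4549e+6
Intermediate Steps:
f = -1039
((1320 + 1597)/((223 - 1*(-351)) + f))*(-2 - 11)² - 1*4453827 = ((1320 + 1597)/((223 - 1*(-351)) - 1039))*(-2 - 11)² - 1*4453827 = (2917/((223 + 351) - 1039))*(-13)² - 4453827 = (2917/(574 - 1039))*169 - 4453827 = (2917/(-465))*169 - 4453827 = (2917*(-1/465))*169 - 4453827 = -2917/465*169 - 4453827 = -492973/465 - 4453827 = -2071522528/465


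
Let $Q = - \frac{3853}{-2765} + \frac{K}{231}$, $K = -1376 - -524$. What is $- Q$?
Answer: $\frac{9971}{4345} \approx 2.2948$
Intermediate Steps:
$K = -852$ ($K = -1376 + 524 = -852$)
$Q = - \frac{9971}{4345}$ ($Q = - \frac{3853}{-2765} - \frac{852}{231} = \left(-3853\right) \left(- \frac{1}{2765}\right) - \frac{284}{77} = \frac{3853}{2765} - \frac{284}{77} = - \frac{9971}{4345} \approx -2.2948$)
$- Q = \left(-1\right) \left(- \frac{9971}{4345}\right) = \frac{9971}{4345}$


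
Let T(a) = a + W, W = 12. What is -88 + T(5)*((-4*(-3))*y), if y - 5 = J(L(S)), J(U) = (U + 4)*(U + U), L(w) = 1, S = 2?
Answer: 2972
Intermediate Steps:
J(U) = 2*U*(4 + U) (J(U) = (4 + U)*(2*U) = 2*U*(4 + U))
y = 15 (y = 5 + 2*1*(4 + 1) = 5 + 2*1*5 = 5 + 10 = 15)
T(a) = 12 + a (T(a) = a + 12 = 12 + a)
-88 + T(5)*((-4*(-3))*y) = -88 + (12 + 5)*(-4*(-3)*15) = -88 + 17*(12*15) = -88 + 17*180 = -88 + 3060 = 2972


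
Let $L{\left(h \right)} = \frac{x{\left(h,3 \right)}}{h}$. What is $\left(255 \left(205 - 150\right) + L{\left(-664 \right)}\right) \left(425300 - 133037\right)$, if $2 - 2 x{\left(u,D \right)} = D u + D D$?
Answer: $\frac{5442876685545}{1328} \approx 4.0986 \cdot 10^{9}$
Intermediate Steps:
$x{\left(u,D \right)} = 1 - \frac{D^{2}}{2} - \frac{D u}{2}$ ($x{\left(u,D \right)} = 1 - \frac{D u + D D}{2} = 1 - \frac{D u + D^{2}}{2} = 1 - \frac{D^{2} + D u}{2} = 1 - \left(\frac{D^{2}}{2} + \frac{D u}{2}\right) = 1 - \frac{D^{2}}{2} - \frac{D u}{2}$)
$L{\left(h \right)} = \frac{- \frac{7}{2} - \frac{3 h}{2}}{h}$ ($L{\left(h \right)} = \frac{1 - \frac{3^{2}}{2} - \frac{3 h}{2}}{h} = \frac{1 - \frac{9}{2} - \frac{3 h}{2}}{h} = \frac{- \frac{7}{2} - \frac{3 h}{2}}{h}$)
$\left(255 \left(205 - 150\right) + L{\left(-664 \right)}\right) \left(425300 - 133037\right) = \left(255 \left(205 - 150\right) + \frac{-7 - -1992}{2 \left(-664\right)}\right) \left(425300 - 133037\right) = \left(255 \cdot 55 + \frac{1}{2} \left(- \frac{1}{664}\right) \left(-7 + 1992\right)\right) 292263 = \left(14025 + \frac{1}{2} \left(- \frac{1}{664}\right) 1985\right) 292263 = \left(14025 - \frac{1985}{1328}\right) 292263 = \frac{18623215}{1328} \cdot 292263 = \frac{5442876685545}{1328}$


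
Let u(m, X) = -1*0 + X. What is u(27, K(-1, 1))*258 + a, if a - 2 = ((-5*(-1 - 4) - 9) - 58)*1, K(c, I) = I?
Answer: 218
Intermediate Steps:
u(m, X) = X (u(m, X) = 0 + X = X)
a = -40 (a = 2 + ((-5*(-1 - 4) - 9) - 58)*1 = 2 + ((-5*(-5) - 9) - 58)*1 = 2 + ((25 - 9) - 58)*1 = 2 + (16 - 58)*1 = 2 - 42*1 = 2 - 42 = -40)
u(27, K(-1, 1))*258 + a = 1*258 - 40 = 258 - 40 = 218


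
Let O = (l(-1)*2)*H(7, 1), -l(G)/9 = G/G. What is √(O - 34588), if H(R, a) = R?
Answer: I*√34714 ≈ 186.32*I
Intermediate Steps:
l(G) = -9 (l(G) = -9*G/G = -9*1 = -9)
O = -126 (O = -9*2*7 = -18*7 = -126)
√(O - 34588) = √(-126 - 34588) = √(-34714) = I*√34714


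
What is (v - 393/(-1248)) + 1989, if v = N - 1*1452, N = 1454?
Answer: 828387/416 ≈ 1991.3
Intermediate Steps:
v = 2 (v = 1454 - 1*1452 = 1454 - 1452 = 2)
(v - 393/(-1248)) + 1989 = (2 - 393/(-1248)) + 1989 = (2 - 393*(-1/1248)) + 1989 = (2 + 131/416) + 1989 = 963/416 + 1989 = 828387/416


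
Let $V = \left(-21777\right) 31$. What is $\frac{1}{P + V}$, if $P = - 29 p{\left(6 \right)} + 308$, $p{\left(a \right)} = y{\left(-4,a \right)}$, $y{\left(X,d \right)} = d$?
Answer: $- \frac{1}{674953} \approx -1.4816 \cdot 10^{-6}$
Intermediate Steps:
$p{\left(a \right)} = a$
$P = 134$ ($P = \left(-29\right) 6 + 308 = -174 + 308 = 134$)
$V = -675087$
$\frac{1}{P + V} = \frac{1}{134 - 675087} = \frac{1}{-674953} = - \frac{1}{674953}$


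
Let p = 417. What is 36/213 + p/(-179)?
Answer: -27459/12709 ≈ -2.1606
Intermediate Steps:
36/213 + p/(-179) = 36/213 + 417/(-179) = 36*(1/213) + 417*(-1/179) = 12/71 - 417/179 = -27459/12709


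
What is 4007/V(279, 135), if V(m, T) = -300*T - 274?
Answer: -4007/40774 ≈ -0.098273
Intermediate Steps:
V(m, T) = -274 - 300*T
4007/V(279, 135) = 4007/(-274 - 300*135) = 4007/(-274 - 40500) = 4007/(-40774) = 4007*(-1/40774) = -4007/40774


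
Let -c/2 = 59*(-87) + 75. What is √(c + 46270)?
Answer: 11*√466 ≈ 237.46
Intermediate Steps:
c = 10116 (c = -2*(59*(-87) + 75) = -2*(-5133 + 75) = -2*(-5058) = 10116)
√(c + 46270) = √(10116 + 46270) = √56386 = 11*√466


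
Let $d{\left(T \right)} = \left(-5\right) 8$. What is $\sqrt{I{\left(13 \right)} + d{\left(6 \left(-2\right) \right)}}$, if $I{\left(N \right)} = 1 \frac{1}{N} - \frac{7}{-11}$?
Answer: $\frac{53 i \sqrt{286}}{143} \approx 6.2679 i$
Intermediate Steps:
$I{\left(N \right)} = \frac{7}{11} + \frac{1}{N}$ ($I{\left(N \right)} = \frac{1}{N} - - \frac{7}{11} = \frac{1}{N} + \frac{7}{11} = \frac{7}{11} + \frac{1}{N}$)
$d{\left(T \right)} = -40$
$\sqrt{I{\left(13 \right)} + d{\left(6 \left(-2\right) \right)}} = \sqrt{\left(\frac{7}{11} + \frac{1}{13}\right) - 40} = \sqrt{\frac{102}{143} - 40} = \sqrt{- \frac{5618}{143}} = \frac{53 i \sqrt{286}}{143}$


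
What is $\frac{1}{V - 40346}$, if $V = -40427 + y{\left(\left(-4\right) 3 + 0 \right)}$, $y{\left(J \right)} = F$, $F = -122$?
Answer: $- \frac{1}{80895} \approx -1.2362 \cdot 10^{-5}$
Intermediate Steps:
$y{\left(J \right)} = -122$
$V = -40549$ ($V = -40427 - 122 = -40549$)
$\frac{1}{V - 40346} = \frac{1}{-40549 - 40346} = \frac{1}{-80895} = - \frac{1}{80895}$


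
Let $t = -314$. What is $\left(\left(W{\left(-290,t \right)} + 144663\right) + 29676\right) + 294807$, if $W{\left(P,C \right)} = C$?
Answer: $468832$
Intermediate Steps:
$\left(\left(W{\left(-290,t \right)} + 144663\right) + 29676\right) + 294807 = \left(\left(-314 + 144663\right) + 29676\right) + 294807 = \left(144349 + 29676\right) + 294807 = 174025 + 294807 = 468832$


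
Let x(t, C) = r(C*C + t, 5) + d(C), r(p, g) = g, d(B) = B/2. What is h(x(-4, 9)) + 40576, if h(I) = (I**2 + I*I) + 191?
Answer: 81895/2 ≈ 40948.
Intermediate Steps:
d(B) = B/2 (d(B) = B*(1/2) = B/2)
x(t, C) = 5 + C/2
h(I) = 191 + 2*I**2 (h(I) = (I**2 + I**2) + 191 = 2*I**2 + 191 = 191 + 2*I**2)
h(x(-4, 9)) + 40576 = (191 + 2*(5 + (1/2)*9)**2) + 40576 = (191 + 2*(5 + 9/2)**2) + 40576 = (191 + 2*(19/2)**2) + 40576 = (191 + 2*(361/4)) + 40576 = (191 + 361/2) + 40576 = 743/2 + 40576 = 81895/2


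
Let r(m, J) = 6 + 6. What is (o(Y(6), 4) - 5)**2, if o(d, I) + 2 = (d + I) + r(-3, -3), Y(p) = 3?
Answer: 144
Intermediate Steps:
r(m, J) = 12
o(d, I) = 10 + I + d (o(d, I) = -2 + ((d + I) + 12) = -2 + ((I + d) + 12) = -2 + (12 + I + d) = 10 + I + d)
(o(Y(6), 4) - 5)**2 = ((10 + 4 + 3) - 5)**2 = (17 - 5)**2 = 12**2 = 144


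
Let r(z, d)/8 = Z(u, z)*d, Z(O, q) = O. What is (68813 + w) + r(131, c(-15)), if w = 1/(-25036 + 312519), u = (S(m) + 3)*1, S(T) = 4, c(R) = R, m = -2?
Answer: 19541081960/287483 ≈ 67973.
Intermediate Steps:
u = 7 (u = (4 + 3)*1 = 7*1 = 7)
w = 1/287483 ≈ 3.4785e-6
r(z, d) = 56*d (r(z, d) = 8*(7*d) = 56*d)
(68813 + w) + r(131, c(-15)) = (68813 + 1/287483) + 56*(-15) = 19782567680/287483 - 840 = 19541081960/287483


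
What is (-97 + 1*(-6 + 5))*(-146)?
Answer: 14308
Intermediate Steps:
(-97 + 1*(-6 + 5))*(-146) = (-97 + 1*(-1))*(-146) = (-97 - 1)*(-146) = -98*(-146) = 14308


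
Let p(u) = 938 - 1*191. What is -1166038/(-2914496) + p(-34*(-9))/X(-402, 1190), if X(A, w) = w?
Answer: 891178433/867062560 ≈ 1.0278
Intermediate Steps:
p(u) = 747 (p(u) = 938 - 191 = 747)
-1166038/(-2914496) + p(-34*(-9))/X(-402, 1190) = -1166038/(-2914496) + 747/1190 = -1166038*(-1/2914496) + 747*(1/1190) = 583019/1457248 + 747/1190 = 891178433/867062560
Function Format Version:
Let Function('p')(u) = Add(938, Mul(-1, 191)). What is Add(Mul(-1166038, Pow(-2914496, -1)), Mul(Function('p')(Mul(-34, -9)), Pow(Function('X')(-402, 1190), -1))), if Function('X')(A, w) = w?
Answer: Rational(891178433, 867062560) ≈ 1.0278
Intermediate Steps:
Function('p')(u) = 747 (Function('p')(u) = Add(938, -191) = 747)
Add(Mul(-1166038, Pow(-2914496, -1)), Mul(Function('p')(Mul(-34, -9)), Pow(Function('X')(-402, 1190), -1))) = Add(Mul(-1166038, Pow(-2914496, -1)), Mul(747, Pow(1190, -1))) = Add(Mul(-1166038, Rational(-1, 2914496)), Mul(747, Rational(1, 1190))) = Add(Rational(583019, 1457248), Rational(747, 1190)) = Rational(891178433, 867062560)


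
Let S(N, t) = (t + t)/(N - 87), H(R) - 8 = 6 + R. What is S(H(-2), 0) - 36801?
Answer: -36801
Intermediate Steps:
H(R) = 14 + R (H(R) = 8 + (6 + R) = 14 + R)
S(N, t) = 2*t/(-87 + N) (S(N, t) = (2*t)/(-87 + N) = 2*t/(-87 + N))
S(H(-2), 0) - 36801 = 2*0/(-87 + (14 - 2)) - 36801 = 2*0/(-87 + 12) - 36801 = 2*0/(-75) - 36801 = 2*0*(-1/75) - 36801 = 0 - 36801 = -36801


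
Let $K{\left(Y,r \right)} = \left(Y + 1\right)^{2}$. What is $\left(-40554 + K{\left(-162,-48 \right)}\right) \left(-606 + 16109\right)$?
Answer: $-226855399$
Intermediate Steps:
$K{\left(Y,r \right)} = \left(1 + Y\right)^{2}$
$\left(-40554 + K{\left(-162,-48 \right)}\right) \left(-606 + 16109\right) = \left(-40554 + \left(1 - 162\right)^{2}\right) \left(-606 + 16109\right) = \left(-40554 + \left(-161\right)^{2}\right) 15503 = \left(-40554 + 25921\right) 15503 = \left(-14633\right) 15503 = -226855399$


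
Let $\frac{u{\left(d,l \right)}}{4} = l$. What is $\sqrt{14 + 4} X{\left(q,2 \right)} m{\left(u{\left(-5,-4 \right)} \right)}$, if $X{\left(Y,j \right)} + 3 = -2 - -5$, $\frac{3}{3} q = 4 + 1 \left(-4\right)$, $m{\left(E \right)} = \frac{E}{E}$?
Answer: $0$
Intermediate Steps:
$u{\left(d,l \right)} = 4 l$
$m{\left(E \right)} = 1$
$q = 0$ ($q = 4 + 1 \left(-4\right) = 4 - 4 = 0$)
$X{\left(Y,j \right)} = 0$ ($X{\left(Y,j \right)} = -3 - -3 = -3 + \left(-2 + 5\right) = -3 + 3 = 0$)
$\sqrt{14 + 4} X{\left(q,2 \right)} m{\left(u{\left(-5,-4 \right)} \right)} = \sqrt{14 + 4} \cdot 0 \cdot 1 = \sqrt{18} \cdot 0 \cdot 1 = 3 \sqrt{2} \cdot 0 \cdot 1 = 0 \cdot 1 = 0$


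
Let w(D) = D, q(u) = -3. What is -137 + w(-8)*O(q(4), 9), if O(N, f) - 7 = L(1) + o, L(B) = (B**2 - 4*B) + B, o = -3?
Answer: -153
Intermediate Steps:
L(B) = B**2 - 3*B
O(N, f) = 2 (O(N, f) = 7 + (1*(-3 + 1) - 3) = 7 + (1*(-2) - 3) = 7 + (-2 - 3) = 7 - 5 = 2)
-137 + w(-8)*O(q(4), 9) = -137 - 8*2 = -137 - 16 = -153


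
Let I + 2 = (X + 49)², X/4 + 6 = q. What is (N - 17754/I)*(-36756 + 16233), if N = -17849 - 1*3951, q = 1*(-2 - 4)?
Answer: 83036058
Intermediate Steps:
q = -6 (q = 1*(-6) = -6)
X = -48 (X = -24 + 4*(-6) = -24 - 24 = -48)
I = -1 (I = -2 + (-48 + 49)² = -2 + 1² = -2 + 1 = -1)
N = -21800 (N = -17849 - 3951 = -21800)
(N - 17754/I)*(-36756 + 16233) = (-21800 - 17754/(-1))*(-36756 + 16233) = (-21800 - 17754*(-1))*(-20523) = (-21800 + 17754)*(-20523) = -4046*(-20523) = 83036058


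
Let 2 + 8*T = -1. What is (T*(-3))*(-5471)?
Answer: -49239/8 ≈ -6154.9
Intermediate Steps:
T = -3/8 (T = -¼ + (⅛)*(-1) = -¼ - ⅛ = -3/8 ≈ -0.37500)
(T*(-3))*(-5471) = -3/8*(-3)*(-5471) = (9/8)*(-5471) = -49239/8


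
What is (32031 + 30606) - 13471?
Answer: 49166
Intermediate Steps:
(32031 + 30606) - 13471 = 62637 - 13471 = 49166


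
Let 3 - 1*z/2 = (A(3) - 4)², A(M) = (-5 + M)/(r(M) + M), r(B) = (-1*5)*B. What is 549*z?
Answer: -25681/2 ≈ -12841.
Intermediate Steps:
r(B) = -5*B
A(M) = -(-5 + M)/(4*M) (A(M) = (-5 + M)/(-5*M + M) = (-5 + M)/((-4*M)) = (-5 + M)*(-1/(4*M)) = -(-5 + M)/(4*M))
z = -421/18 (z = 6 - 2*((¼)*(5 - 1*3)/3 - 4)² = 6 - 2*((¼)*(⅓)*(5 - 3) - 4)² = 6 - 2*((¼)*(⅓)*2 - 4)² = 6 - 2*(⅙ - 4)² = 6 - 2*(-23/6)² = 6 - 2*529/36 = 6 - 529/18 = -421/18 ≈ -23.389)
549*z = 549*(-421/18) = -25681/2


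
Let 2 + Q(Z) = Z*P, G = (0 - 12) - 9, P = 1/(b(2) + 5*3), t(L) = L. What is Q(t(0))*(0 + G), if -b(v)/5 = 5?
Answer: 42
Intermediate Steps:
b(v) = -25 (b(v) = -5*5 = -25)
P = -1/10 (P = 1/(-25 + 5*3) = 1/(-25 + 15) = 1/(-10) = -1/10 ≈ -0.10000)
G = -21 (G = -12 - 9 = -21)
Q(Z) = -2 - Z/10 (Q(Z) = -2 + Z*(-1/10) = -2 - Z/10)
Q(t(0))*(0 + G) = (-2 - 1/10*0)*(0 - 21) = (-2 + 0)*(-21) = -2*(-21) = 42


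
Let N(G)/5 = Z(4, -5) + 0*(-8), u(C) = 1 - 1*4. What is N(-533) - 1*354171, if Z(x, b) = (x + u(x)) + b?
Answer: -354191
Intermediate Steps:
u(C) = -3 (u(C) = 1 - 4 = -3)
Z(x, b) = -3 + b + x (Z(x, b) = (x - 3) + b = (-3 + x) + b = -3 + b + x)
N(G) = -20 (N(G) = 5*((-3 - 5 + 4) + 0*(-8)) = 5*(-4 + 0) = 5*(-4) = -20)
N(-533) - 1*354171 = -20 - 1*354171 = -20 - 354171 = -354191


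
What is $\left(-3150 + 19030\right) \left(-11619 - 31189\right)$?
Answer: $-679791040$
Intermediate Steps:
$\left(-3150 + 19030\right) \left(-11619 - 31189\right) = 15880 \left(-42808\right) = -679791040$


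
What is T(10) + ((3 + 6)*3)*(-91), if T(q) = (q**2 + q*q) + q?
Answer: -2247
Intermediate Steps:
T(q) = q + 2*q**2 (T(q) = (q**2 + q**2) + q = 2*q**2 + q = q + 2*q**2)
T(10) + ((3 + 6)*3)*(-91) = 10*(1 + 2*10) + ((3 + 6)*3)*(-91) = 10*(1 + 20) + (9*3)*(-91) = 10*21 + 27*(-91) = 210 - 2457 = -2247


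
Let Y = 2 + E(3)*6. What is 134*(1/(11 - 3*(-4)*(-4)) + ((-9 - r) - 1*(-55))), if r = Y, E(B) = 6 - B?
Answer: 128774/37 ≈ 3480.4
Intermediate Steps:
Y = 20 (Y = 2 + (6 - 1*3)*6 = 2 + (6 - 3)*6 = 2 + 3*6 = 2 + 18 = 20)
r = 20
134*(1/(11 - 3*(-4)*(-4)) + ((-9 - r) - 1*(-55))) = 134*(1/(11 - 3*(-4)*(-4)) + ((-9 - 1*20) - 1*(-55))) = 134*(1/(11 + 12*(-4)) + ((-9 - 20) + 55)) = 134*(1/(11 - 48) + (-29 + 55)) = 134*(1/(-37) + 26) = 134*(-1/37 + 26) = 134*(961/37) = 128774/37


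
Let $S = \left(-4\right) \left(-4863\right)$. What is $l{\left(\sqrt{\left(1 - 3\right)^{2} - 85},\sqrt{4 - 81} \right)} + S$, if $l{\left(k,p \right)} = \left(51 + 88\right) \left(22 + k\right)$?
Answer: $22510 + 1251 i \approx 22510.0 + 1251.0 i$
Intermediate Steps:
$l{\left(k,p \right)} = 3058 + 139 k$ ($l{\left(k,p \right)} = 139 \left(22 + k\right) = 3058 + 139 k$)
$S = 19452$
$l{\left(\sqrt{\left(1 - 3\right)^{2} - 85},\sqrt{4 - 81} \right)} + S = \left(3058 + 139 \sqrt{\left(1 - 3\right)^{2} - 85}\right) + 19452 = \left(3058 + 139 \sqrt{\left(-2\right)^{2} - 85}\right) + 19452 = \left(3058 + 139 \sqrt{4 - 85}\right) + 19452 = \left(3058 + 139 \sqrt{-81}\right) + 19452 = \left(3058 + 139 \cdot 9 i\right) + 19452 = \left(3058 + 1251 i\right) + 19452 = 22510 + 1251 i$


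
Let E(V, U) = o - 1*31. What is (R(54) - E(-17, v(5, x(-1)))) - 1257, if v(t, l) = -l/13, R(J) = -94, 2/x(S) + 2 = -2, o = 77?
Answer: -1397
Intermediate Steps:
x(S) = -1/2 (x(S) = 2/(-2 - 2) = 2/(-4) = 2*(-1/4) = -1/2)
v(t, l) = -l/13 (v(t, l) = -l*(1/13) = -l/13)
E(V, U) = 46 (E(V, U) = 77 - 1*31 = 77 - 31 = 46)
(R(54) - E(-17, v(5, x(-1)))) - 1257 = (-94 - 1*46) - 1257 = (-94 - 46) - 1257 = -140 - 1257 = -1397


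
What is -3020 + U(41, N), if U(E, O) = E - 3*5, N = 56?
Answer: -2994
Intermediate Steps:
U(E, O) = -15 + E (U(E, O) = E - 15 = -15 + E)
-3020 + U(41, N) = -3020 + (-15 + 41) = -3020 + 26 = -2994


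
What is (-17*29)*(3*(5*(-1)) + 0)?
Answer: 7395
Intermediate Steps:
(-17*29)*(3*(5*(-1)) + 0) = -493*(3*(-5) + 0) = -493*(-15 + 0) = -493*(-15) = 7395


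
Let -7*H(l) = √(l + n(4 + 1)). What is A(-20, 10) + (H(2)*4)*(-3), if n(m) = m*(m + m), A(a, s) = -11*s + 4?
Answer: -106 + 24*√13/7 ≈ -93.638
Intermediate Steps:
A(a, s) = 4 - 11*s
n(m) = 2*m² (n(m) = m*(2*m) = 2*m²)
H(l) = -√(50 + l)/7 (H(l) = -√(l + 2*(4 + 1)²)/7 = -√(l + 2*5²)/7 = -√(l + 2*25)/7 = -√(l + 50)/7 = -√(50 + l)/7)
A(-20, 10) + (H(2)*4)*(-3) = (4 - 11*10) + (-√(50 + 2)/7*4)*(-3) = (4 - 110) + (-2*√13/7*4)*(-3) = -106 + (-2*√13/7*4)*(-3) = -106 - 8*√13/7*(-3) = -106 + 24*√13/7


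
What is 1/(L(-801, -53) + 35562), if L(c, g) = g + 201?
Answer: 1/35710 ≈ 2.8003e-5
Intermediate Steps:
L(c, g) = 201 + g
1/(L(-801, -53) + 35562) = 1/((201 - 53) + 35562) = 1/(148 + 35562) = 1/35710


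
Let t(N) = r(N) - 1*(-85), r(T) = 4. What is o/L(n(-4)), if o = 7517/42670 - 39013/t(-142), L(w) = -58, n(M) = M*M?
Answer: 1664015697/220262540 ≈ 7.5547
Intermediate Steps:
n(M) = M²
t(N) = 89 (t(N) = 4 - 1*(-85) = 4 + 85 = 89)
o = -1664015697/3797630 (o = 7517/42670 - 39013/89 = -1664015697/3797630 ≈ -438.17)
o/L(n(-4)) = -1664015697/3797630/(-58) = -1664015697/3797630*(-1/58) = 1664015697/220262540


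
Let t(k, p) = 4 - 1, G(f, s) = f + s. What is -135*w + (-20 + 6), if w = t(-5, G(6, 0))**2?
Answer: -1229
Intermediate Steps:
t(k, p) = 3
w = 9 (w = 3**2 = 9)
-135*w + (-20 + 6) = -135*9 + (-20 + 6) = -1215 - 14 = -1229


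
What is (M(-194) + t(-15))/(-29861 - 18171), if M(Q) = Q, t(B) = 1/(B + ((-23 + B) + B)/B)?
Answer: 1757/434816 ≈ 0.0040408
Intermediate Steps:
t(B) = 1/(B + (-23 + 2*B)/B)
(M(-194) + t(-15))/(-29861 - 18171) = (-194 - 15/(-23 + (-15)² + 2*(-15)))/(-29861 - 18171) = (-194 - 15/(-23 + 225 - 30))/(-48032) = (-194 - 15/172)*(-1/48032) = -33383/172*(-1/48032) = 1757/434816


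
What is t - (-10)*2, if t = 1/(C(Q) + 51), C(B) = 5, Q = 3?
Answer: 1121/56 ≈ 20.018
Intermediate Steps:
t = 1/56 (t = 1/(5 + 51) = 1/56 ≈ 0.017857)
t - (-10)*2 = 1/56 - (-10)*2 = 1/56 - 10*(-2) = 1/56 + 20 = 1121/56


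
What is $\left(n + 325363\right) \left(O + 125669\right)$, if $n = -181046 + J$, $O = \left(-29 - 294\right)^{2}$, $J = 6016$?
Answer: $34576289334$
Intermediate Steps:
$O = 104329$ ($O = \left(-323\right)^{2} = 104329$)
$n = -175030$ ($n = -181046 + 6016 = -175030$)
$\left(n + 325363\right) \left(O + 125669\right) = \left(-175030 + 325363\right) \left(104329 + 125669\right) = 150333 \cdot 229998 = 34576289334$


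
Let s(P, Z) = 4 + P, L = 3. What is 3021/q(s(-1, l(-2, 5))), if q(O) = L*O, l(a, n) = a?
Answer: 1007/3 ≈ 335.67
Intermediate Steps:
q(O) = 3*O
3021/q(s(-1, l(-2, 5))) = 3021/((3*(4 - 1))) = 3021/((3*3)) = 3021/9 = 3021*(1/9) = 1007/3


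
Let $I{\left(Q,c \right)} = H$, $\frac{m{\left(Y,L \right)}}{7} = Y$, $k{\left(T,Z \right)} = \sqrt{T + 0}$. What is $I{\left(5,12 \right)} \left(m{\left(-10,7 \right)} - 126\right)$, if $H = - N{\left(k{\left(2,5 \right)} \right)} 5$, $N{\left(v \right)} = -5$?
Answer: $-4900$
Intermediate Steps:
$k{\left(T,Z \right)} = \sqrt{T}$
$m{\left(Y,L \right)} = 7 Y$
$H = 25$ ($H = \left(-1\right) \left(-5\right) 5 = 5 \cdot 5 = 25$)
$I{\left(Q,c \right)} = 25$
$I{\left(5,12 \right)} \left(m{\left(-10,7 \right)} - 126\right) = 25 \left(7 \left(-10\right) - 126\right) = 25 \left(-70 - 126\right) = 25 \left(-196\right) = -4900$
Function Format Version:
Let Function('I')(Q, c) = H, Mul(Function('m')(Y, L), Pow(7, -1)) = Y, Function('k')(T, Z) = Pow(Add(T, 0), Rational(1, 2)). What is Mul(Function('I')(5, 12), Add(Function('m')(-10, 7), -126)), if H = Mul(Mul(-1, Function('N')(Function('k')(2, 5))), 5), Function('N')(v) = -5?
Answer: -4900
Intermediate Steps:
Function('k')(T, Z) = Pow(T, Rational(1, 2))
Function('m')(Y, L) = Mul(7, Y)
H = 25 (H = Mul(Mul(-1, -5), 5) = Mul(5, 5) = 25)
Function('I')(Q, c) = 25
Mul(Function('I')(5, 12), Add(Function('m')(-10, 7), -126)) = Mul(25, Add(Mul(7, -10), -126)) = Mul(25, Add(-70, -126)) = Mul(25, -196) = -4900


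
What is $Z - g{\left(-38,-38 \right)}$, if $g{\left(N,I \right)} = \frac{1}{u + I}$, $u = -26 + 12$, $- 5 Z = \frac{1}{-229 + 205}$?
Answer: $\frac{43}{1560} \approx 0.027564$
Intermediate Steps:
$Z = \frac{1}{120}$ ($Z = - \frac{1}{5 \left(-229 + 205\right)} = - \frac{1}{5 \left(-24\right)} = \left(- \frac{1}{5}\right) \left(- \frac{1}{24}\right) = \frac{1}{120} \approx 0.0083333$)
$u = -14$
$g{\left(N,I \right)} = \frac{1}{-14 + I}$
$Z - g{\left(-38,-38 \right)} = \frac{1}{120} - \frac{1}{-14 - 38} = \frac{1}{120} - \frac{1}{-52} = \frac{1}{120} - - \frac{1}{52} = \frac{1}{120} + \frac{1}{52} = \frac{43}{1560}$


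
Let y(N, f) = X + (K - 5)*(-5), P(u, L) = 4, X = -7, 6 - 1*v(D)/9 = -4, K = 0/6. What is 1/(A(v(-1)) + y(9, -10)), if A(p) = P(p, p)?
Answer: 1/22 ≈ 0.045455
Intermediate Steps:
K = 0 (K = 0*(1/6) = 0)
v(D) = 90 (v(D) = 54 - 9*(-4) = 54 + 36 = 90)
y(N, f) = 18 (y(N, f) = -7 + (0 - 5)*(-5) = -7 - 5*(-5) = -7 + 25 = 18)
A(p) = 4
1/(A(v(-1)) + y(9, -10)) = 1/(4 + 18) = 1/22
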